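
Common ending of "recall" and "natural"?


Word 1: "recall"
Word 2: "natural"
Comparing from end:
  Pos -1: 'l' == 'l'
  Pos -2: 'l' != 'a' (stop)
LCS = "l" (length 1)


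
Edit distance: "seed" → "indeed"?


Word 1: "seed" (length 4)
Word 2: "indeed" (length 6)
One optimal edit sequence (insert/delete/substitute each cost 1):
  1. insert 'i'  (+1)
  2. insert 'n'  (+1)
  3. substitute 's' -> 'd'  (+1)
  4. keep 'e'
  5. keep 'e'
  6. keep 'd'
Total edit operations: 3
Edit distance = 3


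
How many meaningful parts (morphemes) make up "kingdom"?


Word: "kingdom"
Morphemes: king / -dom
Each morpheme carries meaning
= 2 morphemes


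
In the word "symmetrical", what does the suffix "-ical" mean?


Suffix: -ical
Example: symmetrical = symmetry + -ical, with a spelling change
Meaning = relating to


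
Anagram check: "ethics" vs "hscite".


Word 1: "ethics" → sorted: cehist
Word 2: "hscite" → sorted: cehist
Same letters? cehist == cehist
Anagram = Yes


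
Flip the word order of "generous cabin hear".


Original: "generous cabin hear"
Words (1..n): generous | cabin | hear
Reversed (n..1): hear | cabin | generous
Result = "hear cabin generous"


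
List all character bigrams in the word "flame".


Word: "flame" (length 5)
Number of bigrams = 5 - 2 + 1 = 4
  Position 0: "fl"
  Position 1: "la"
  Position 2: "am"
  Position 3: "me"
Bigrams = "fl", "la", "am", "me"


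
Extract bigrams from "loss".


Word: "loss" (length 4)
Number of bigrams = 4 - 2 + 1 = 3
  Position 0: "lo"
  Position 1: "os"
  Position 2: "ss"
Bigrams = "lo", "os", "ss"


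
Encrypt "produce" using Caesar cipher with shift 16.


Word: "produce"
Shift: 16
Each letter → (letter + shift) mod 26:
  'p' (15) + 16 = 5 → 'f'
  'r' (17) + 16 = 7 → 'h'
  'o' (14) + 16 = 4 → 'e'
  'd' (3) + 16 = 19 → 't'
  'u' (20) + 16 = 10 → 'k'
  'c' (2) + 16 = 18 → 's'
  'e' (4) + 16 = 20 → 'u'
Result = "fhetksu"


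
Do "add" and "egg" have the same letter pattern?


Pattern of "add": [0, 1, 1]
Pattern of "egg": [0, 1, 1]
Patterns match
Same pattern = Yes


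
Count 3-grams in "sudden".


Word: "sudden" (length 6)
Number of 3-grams = length - 3 + 1 = 6 - 3 + 1
= 4


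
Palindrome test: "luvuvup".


Word: "luvuvup"
Reversed: "puvuvul"
Forward == Backward? luvuvup != puvuvul
Palindrome = No


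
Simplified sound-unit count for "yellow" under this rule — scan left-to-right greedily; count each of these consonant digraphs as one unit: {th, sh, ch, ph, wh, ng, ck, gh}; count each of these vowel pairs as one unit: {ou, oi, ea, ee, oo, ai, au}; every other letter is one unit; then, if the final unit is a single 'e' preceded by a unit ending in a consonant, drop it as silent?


Word: "yellow" (6 letters)
Left-to-right scan:
  1. 'y' (letter)
  2. 'e' (letter)
  3. 'l' (letter)
  4. 'l' (letter)
  5. 'o' (letter)
  6. 'w' (letter)
Units from scan: 6
Sound units = 6 units


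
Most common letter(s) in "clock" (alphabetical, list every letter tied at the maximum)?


Word: "clock"
Letter counts:
  'c': 2
  'k': 1
  'l': 1
  'o': 1
Maximum count = 2
Most frequent = 'c' (2 times each)


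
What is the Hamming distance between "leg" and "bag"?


Comparing character by character (same length = 3):
  Pos 0: 'l' vs 'b' !=
  Pos 1: 'e' vs 'a' !=
  Pos 2: 'g' vs 'g' =
Hamming distance = 2


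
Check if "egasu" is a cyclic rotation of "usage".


Word: "usage", Candidate: "egasu"
Method: check if candidate is substring of word+word
"usageusage" contains "egasu"? No
Is rotation = No


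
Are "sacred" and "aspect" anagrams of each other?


Word 1: "sacred" → sorted: acders
Word 2: "aspect" → sorted: acepst
Same letters? acders != acepst
Anagram = No


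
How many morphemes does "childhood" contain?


Word: "childhood"
Morphemes: child | -hood
Each morpheme carries meaning
= 2 morphemes


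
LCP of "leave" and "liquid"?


Word 1: "leave"
Word 2: "liquid"
Comparing from start:
  Pos 0: 'l' == 'l'
  Pos 1: 'e' != 'i' (stop)
LCP = "l" (length 1)


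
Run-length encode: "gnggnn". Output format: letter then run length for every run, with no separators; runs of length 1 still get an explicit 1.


String: "gnggnn"
Scanning for consecutive runs:
  'g' x 1
  'n' x 1
  'g' x 2
  'n' x 2
RLE = "g1n1g2n2"


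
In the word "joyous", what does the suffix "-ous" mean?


Suffix: -ous
Example: joyous = joy + -ous
Meaning = having quality of


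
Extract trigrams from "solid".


Word: "solid" (length 5)
Number of trigrams = 5 - 3 + 1 = 3
  Position 0: "sol"
  Position 1: "oli"
  Position 2: "lid"
Trigrams = "sol", "oli", "lid"


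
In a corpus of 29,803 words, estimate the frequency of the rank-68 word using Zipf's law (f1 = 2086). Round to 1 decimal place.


Zipf's law: f(r) = f(1) / r
f(1) = 2086
f(68) = 2086 / 68
= 30.7 occurrences


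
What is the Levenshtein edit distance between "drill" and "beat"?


Word 1: "drill" (length 5)
Word 2: "beat" (length 4)
One optimal edit sequence (insert/delete/substitute each cost 1):
  1. delete 'd'  (+1)
  2. substitute 'r' -> 'b'  (+1)
  3. substitute 'i' -> 'e'  (+1)
  4. substitute 'l' -> 'a'  (+1)
  5. substitute 'l' -> 't'  (+1)
Total edit operations: 5
Edit distance = 5


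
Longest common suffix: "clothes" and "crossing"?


Word 1: "clothes"
Word 2: "crossing"
Comparing from end:
  Pos -1: 's' != 'g' (stop)
LCS = "" (length 0)


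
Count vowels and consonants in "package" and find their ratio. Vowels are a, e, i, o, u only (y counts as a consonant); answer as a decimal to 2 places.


Word: "package"
Vowels (a,e,i,o,u): 3
Consonants: 4
Ratio = 3/4
= 0.75


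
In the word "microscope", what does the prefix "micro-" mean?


Prefix: micro-
Example: microscope = micro- + scope
Meaning = small


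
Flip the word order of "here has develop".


Original: "here has develop"
Words (1..n): here | has | develop
Reversed (n..1): develop | has | here
Result = "develop has here"


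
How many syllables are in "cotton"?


Word: "cotton"
Syllable breakdown: cot-ton
Counting: 2 parts
= 2 syllables


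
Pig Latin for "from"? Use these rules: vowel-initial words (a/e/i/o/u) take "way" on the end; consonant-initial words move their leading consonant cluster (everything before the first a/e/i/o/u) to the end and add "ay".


Word: "from"
Starts with consonant(s) → move to end, add 'ay'
Consonant cluster: "fr"
Pig Latin = "omfray"


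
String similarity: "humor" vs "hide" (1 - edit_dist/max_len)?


Word 1: "humor" (length 5)
Word 2: "hide" (length 4)
One optimal edit sequence:
  1. keep 'h'
  2. delete 'u'  (+1)
  3. substitute 'm' -> 'i'  (+1)
  4. substitute 'o' -> 'd'  (+1)
  5. substitute 'r' -> 'e'  (+1)
Edit distance = 4
Max length = max(5, 4) = 5
Similarity = 1 - 4/5
= 0.2000


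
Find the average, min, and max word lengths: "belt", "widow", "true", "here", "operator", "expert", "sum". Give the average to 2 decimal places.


Lengths: "belt"=4, "widow"=5, "true"=4, "here"=4, "operator"=8, "expert"=6, "sum"=3
Sum = 34, Count = 7
Average = 34/7 = 4.86
= avg=4.86, min=3, max=8


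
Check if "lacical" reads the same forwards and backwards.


Word: "lacical"
Reversed: "lacical"
Forward == Backward? lacical == lacical
Palindrome = Yes


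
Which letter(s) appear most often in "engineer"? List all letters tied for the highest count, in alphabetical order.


Word: "engineer"
Letter counts:
  'e': 3
  'g': 1
  'i': 1
  'n': 2
  'r': 1
Maximum count = 3
Most frequent = 'e' (3 times each)


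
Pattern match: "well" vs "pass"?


Pattern of "well": [0, 1, 2, 2]
Pattern of "pass": [0, 1, 2, 2]
Patterns match
Same pattern = Yes


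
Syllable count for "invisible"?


Word: "invisible"
Syllable breakdown: in | vis | i | ble
Counting: 4 parts
= 4 syllables


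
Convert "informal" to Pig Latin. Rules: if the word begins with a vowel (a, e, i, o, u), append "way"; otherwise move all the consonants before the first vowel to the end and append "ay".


Word: "informal"
Starts with vowel → add 'way'
Pig Latin = "informalway"


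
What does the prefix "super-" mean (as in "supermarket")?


Prefix: super-
Example: supermarket (super- + market)
Meaning = above / beyond


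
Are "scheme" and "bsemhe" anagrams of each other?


Word 1: "scheme" → sorted: ceehms
Word 2: "bsemhe" → sorted: beehms
Same letters? ceehms != beehms
Anagram = No


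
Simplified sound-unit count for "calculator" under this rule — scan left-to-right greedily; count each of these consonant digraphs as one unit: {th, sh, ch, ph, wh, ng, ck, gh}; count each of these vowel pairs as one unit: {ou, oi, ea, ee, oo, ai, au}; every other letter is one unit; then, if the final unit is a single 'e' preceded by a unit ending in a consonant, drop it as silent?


Word: "calculator" (10 letters)
Left-to-right scan:
  1. 'c' (letter)
  2. 'a' (letter)
  3. 'l' (letter)
  4. 'c' (letter)
  5. 'u' (letter)
  6. 'l' (letter)
  7. 'a' (letter)
  8. 't' (letter)
  9. 'o' (letter)
  10. 'r' (letter)
Units from scan: 10
Sound units = 10 units


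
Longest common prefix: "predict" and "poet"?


Word 1: "predict"
Word 2: "poet"
Comparing from start:
  Pos 0: 'p' == 'p'
  Pos 1: 'r' != 'o' (stop)
LCP = "p" (length 1)


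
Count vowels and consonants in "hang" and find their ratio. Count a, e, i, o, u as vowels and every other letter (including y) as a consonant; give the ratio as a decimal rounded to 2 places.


Word: "hang"
Vowels (a,e,i,o,u): 1
Consonants: 3
Ratio = 1/3
= 0.33


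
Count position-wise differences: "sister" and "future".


Comparing character by character (same length = 6):
  Pos 0: 's' vs 'f' !=
  Pos 1: 'i' vs 'u' !=
  Pos 2: 's' vs 't' !=
  Pos 3: 't' vs 'u' !=
  Pos 4: 'e' vs 'r' !=
  Pos 5: 'r' vs 'e' !=
Hamming distance = 6


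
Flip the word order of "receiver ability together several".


Original: "receiver ability together several"
Words (1..n): receiver | ability | together | several
Reversed (n..1): several | together | ability | receiver
Result = "several together ability receiver"


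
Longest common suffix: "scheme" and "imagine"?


Word 1: "scheme"
Word 2: "imagine"
Comparing from end:
  Pos -1: 'e' == 'e'
  Pos -2: 'm' != 'n' (stop)
LCS = "e" (length 1)


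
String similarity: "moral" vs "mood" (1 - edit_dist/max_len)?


Word 1: "moral" (length 5)
Word 2: "mood" (length 4)
One optimal edit sequence:
  1. keep 'm'
  2. keep 'o'
  3. delete 'r'  (+1)
  4. substitute 'a' -> 'o'  (+1)
  5. substitute 'l' -> 'd'  (+1)
Edit distance = 3
Max length = max(5, 4) = 5
Similarity = 1 - 3/5
= 0.4000


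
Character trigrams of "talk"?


Word: "talk" (length 4)
Number of trigrams = 4 - 3 + 1 = 2
  Position 0: "tal"
  Position 1: "alk"
Trigrams = "tal", "alk"


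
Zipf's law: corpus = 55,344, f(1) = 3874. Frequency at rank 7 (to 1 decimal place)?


Zipf's law: f(r) = f(1) / r
f(1) = 3874
f(7) = 3874 / 7
= 553.4 occurrences


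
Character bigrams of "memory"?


Word: "memory" (length 6)
Number of bigrams = 6 - 2 + 1 = 5
  Position 0: "me"
  Position 1: "em"
  Position 2: "mo"
  Position 3: "or"
  Position 4: "ry"
Bigrams = "me", "em", "mo", "or", "ry"


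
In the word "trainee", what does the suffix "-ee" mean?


Suffix: -ee
As in: trainee -> train + -ee
Meaning = one who receives


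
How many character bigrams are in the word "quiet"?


Word: "quiet" (length 5)
Number of 2-grams = length - 2 + 1 = 5 - 2 + 1
= 4


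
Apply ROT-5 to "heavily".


Word: "heavily"
Shift: 5
Each letter → (letter + shift) mod 26:
  'h' (7) + 5 = 12 → 'm'
  'e' (4) + 5 = 9 → 'j'
  'a' (0) + 5 = 5 → 'f'
  'v' (21) + 5 = 0 → 'a'
  'i' (8) + 5 = 13 → 'n'
  'l' (11) + 5 = 16 → 'q'
  'y' (24) + 5 = 3 → 'd'
Result = "mjfanqd"


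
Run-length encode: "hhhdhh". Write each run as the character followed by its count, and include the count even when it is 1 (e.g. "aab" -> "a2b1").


String: "hhhdhh"
Scanning for consecutive runs:
  'h' x 3
  'd' x 1
  'h' x 2
RLE = "h3d1h2"


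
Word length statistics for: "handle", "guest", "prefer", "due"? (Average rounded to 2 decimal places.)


Lengths: "handle"=6, "guest"=5, "prefer"=6, "due"=3
Sum = 20, Count = 4
Average = 20/4 = 5.00
= avg=5.00, min=3, max=6


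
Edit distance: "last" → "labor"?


Word 1: "last" (length 4)
Word 2: "labor" (length 5)
One optimal edit sequence (insert/delete/substitute each cost 1):
  1. keep 'l'
  2. keep 'a'
  3. insert 'b'  (+1)
  4. substitute 's' -> 'o'  (+1)
  5. substitute 't' -> 'r'  (+1)
Total edit operations: 3
Edit distance = 3


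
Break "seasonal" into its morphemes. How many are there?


Word: "seasonal"
Morphemes: season | -al
Each morpheme carries meaning
= 2 morphemes


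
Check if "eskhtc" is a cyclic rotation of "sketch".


Word: "sketch", Candidate: "eskhtc"
Method: check if candidate is substring of word+word
"sketchsketch" contains "eskhtc"? No
Is rotation = No


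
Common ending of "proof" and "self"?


Word 1: "proof"
Word 2: "self"
Comparing from end:
  Pos -1: 'f' == 'f'
  Pos -2: 'o' != 'l' (stop)
LCS = "f" (length 1)


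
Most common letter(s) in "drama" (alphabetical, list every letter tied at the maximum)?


Word: "drama"
Letter counts:
  'a': 2
  'd': 1
  'm': 1
  'r': 1
Maximum count = 2
Most frequent = 'a' (2 times each)


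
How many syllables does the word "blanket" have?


Word: "blanket"
Syllable breakdown: blan | ket
Counting: 2 parts
= 2 syllables


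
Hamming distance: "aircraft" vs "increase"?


Comparing character by character (same length = 8):
  Pos 0: 'a' vs 'i' !=
  Pos 1: 'i' vs 'n' !=
  Pos 2: 'r' vs 'c' !=
  Pos 3: 'c' vs 'r' !=
  Pos 4: 'r' vs 'e' !=
  Pos 5: 'a' vs 'a' =
  Pos 6: 'f' vs 's' !=
  Pos 7: 't' vs 'e' !=
Hamming distance = 7


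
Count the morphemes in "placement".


Word: "placement"
Morphemes: place + -ment
Each morpheme carries meaning
= 2 morphemes


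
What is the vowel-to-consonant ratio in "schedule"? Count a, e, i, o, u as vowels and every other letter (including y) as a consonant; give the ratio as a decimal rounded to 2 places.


Word: "schedule"
Vowels (a,e,i,o,u): 3
Consonants: 5
Ratio = 3/5
= 0.60


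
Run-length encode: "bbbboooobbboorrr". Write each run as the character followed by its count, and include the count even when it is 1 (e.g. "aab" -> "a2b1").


String: "bbbboooobbboorrr"
Scanning for consecutive runs:
  'b' x 4
  'o' x 4
  'b' x 3
  'o' x 2
  'r' x 3
RLE = "b4o4b3o2r3"


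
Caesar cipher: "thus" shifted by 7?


Word: "thus"
Shift: 7
Each letter → (letter + shift) mod 26:
  't' (19) + 7 = 0 → 'a'
  'h' (7) + 7 = 14 → 'o'
  'u' (20) + 7 = 1 → 'b'
  's' (18) + 7 = 25 → 'z'
Result = "aobz"


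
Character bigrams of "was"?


Word: "was" (length 3)
Number of bigrams = 3 - 2 + 1 = 2
  Position 0: "wa"
  Position 1: "as"
Bigrams = "wa", "as"


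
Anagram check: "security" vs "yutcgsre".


Word 1: "security" → sorted: ceirstuy
Word 2: "yutcgsre" → sorted: cegrstuy
Same letters? ceirstuy != cegrstuy
Anagram = No


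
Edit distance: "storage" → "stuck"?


Word 1: "storage" (length 7)
Word 2: "stuck" (length 5)
One optimal edit sequence (insert/delete/substitute each cost 1):
  1. keep 's'
  2. keep 't'
  3. delete 'o'  (+1)
  4. delete 'r'  (+1)
  5. substitute 'a' -> 'u'  (+1)
  6. substitute 'g' -> 'c'  (+1)
  7. substitute 'e' -> 'k'  (+1)
Total edit operations: 5
Edit distance = 5


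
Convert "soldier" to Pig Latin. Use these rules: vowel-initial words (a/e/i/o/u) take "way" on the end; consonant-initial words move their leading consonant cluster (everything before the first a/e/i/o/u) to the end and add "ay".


Word: "soldier"
Starts with consonant(s) → move to end, add 'ay'
Consonant cluster: "s"
Pig Latin = "oldiersay"


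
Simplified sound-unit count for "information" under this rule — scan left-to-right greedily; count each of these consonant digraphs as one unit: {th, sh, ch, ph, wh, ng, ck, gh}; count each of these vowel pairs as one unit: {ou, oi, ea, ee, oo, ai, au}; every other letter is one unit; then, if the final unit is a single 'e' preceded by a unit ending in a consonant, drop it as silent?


Word: "information" (11 letters)
Left-to-right scan:
  (1) 'i' (letter)
  (2) 'n' (letter)
  (3) 'f' (letter)
  (4) 'o' (letter)
  (5) 'r' (letter)
  (6) 'm' (letter)
  (7) 'a' (letter)
  (8) 't' (letter)
  (9) 'i' (letter)
  (10) 'o' (letter)
  (11) 'n' (letter)
Units from scan: 11
Sound units = 11 units


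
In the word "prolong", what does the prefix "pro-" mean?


Prefix: pro-
As in: prolong -> pro- + long
Meaning = forward / in favor of


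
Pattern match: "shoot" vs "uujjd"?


Pattern of "shoot": [0, 1, 2, 2, 3]
Pattern of "uujjd": [0, 0, 1, 1, 2]
Patterns do not match
Same pattern = No


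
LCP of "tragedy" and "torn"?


Word 1: "tragedy"
Word 2: "torn"
Comparing from start:
  Pos 0: 't' == 't'
  Pos 1: 'r' != 'o' (stop)
LCP = "t" (length 1)


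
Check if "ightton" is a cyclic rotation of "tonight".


Word: "tonight", Candidate: "ightton"
Method: check if candidate is substring of word+word
"tonighttonight" contains "ightton"? Yes
Is rotation = Yes


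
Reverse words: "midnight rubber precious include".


Original: "midnight rubber precious include"
Words (1..n): midnight | rubber | precious | include
Reversed (n..1): include | precious | rubber | midnight
Result = "include precious rubber midnight"


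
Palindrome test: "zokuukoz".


Word: "zokuukoz"
Reversed: "zokuukoz"
Forward == Backward? zokuukoz == zokuukoz
Palindrome = Yes


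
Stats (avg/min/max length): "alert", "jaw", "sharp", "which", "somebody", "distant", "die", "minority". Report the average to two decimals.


Lengths: "alert"=5, "jaw"=3, "sharp"=5, "which"=5, "somebody"=8, "distant"=7, "die"=3, "minority"=8
Sum = 44, Count = 8
Average = 44/8 = 5.50
= avg=5.50, min=3, max=8


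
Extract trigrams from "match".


Word: "match" (length 5)
Number of trigrams = 5 - 3 + 1 = 3
  Position 0: "mat"
  Position 1: "atc"
  Position 2: "tch"
Trigrams = "mat", "atc", "tch"


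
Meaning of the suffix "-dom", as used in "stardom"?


Suffix: -dom
As in: stardom -> star + -dom
Meaning = state / realm


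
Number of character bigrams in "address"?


Word: "address" (length 7)
Number of 2-grams = length - 2 + 1 = 7 - 2 + 1
= 6


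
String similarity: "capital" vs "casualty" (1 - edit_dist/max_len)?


Word 1: "capital" (length 7)
Word 2: "casualty" (length 8)
One optimal edit sequence:
  1. keep 'c'
  2. keep 'a'
  3. delete 'p'  (+1)
  4. substitute 'i' -> 's'  (+1)
  5. substitute 't' -> 'u'  (+1)
  6. keep 'a'
  7. keep 'l'
  8. insert 't'  (+1)
  9. insert 'y'  (+1)
Edit distance = 5
Max length = max(7, 8) = 8
Similarity = 1 - 5/8
= 0.3750


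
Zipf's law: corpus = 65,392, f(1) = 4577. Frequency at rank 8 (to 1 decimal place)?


Zipf's law: f(r) = f(1) / r
f(1) = 4577
f(8) = 4577 / 8
= 572.1 occurrences


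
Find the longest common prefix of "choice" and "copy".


Word 1: "choice"
Word 2: "copy"
Comparing from start:
  Pos 0: 'c' == 'c'
  Pos 1: 'h' != 'o' (stop)
LCP = "c" (length 1)


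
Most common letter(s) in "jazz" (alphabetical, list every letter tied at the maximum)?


Word: "jazz"
Letter counts:
  'a': 1
  'j': 1
  'z': 2
Maximum count = 2
Most frequent = 'z' (2 times each)


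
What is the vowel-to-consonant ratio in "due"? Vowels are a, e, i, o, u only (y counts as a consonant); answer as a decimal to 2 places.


Word: "due"
Vowels (a,e,i,o,u): 2
Consonants: 1
Ratio = 2/1
= 2.00


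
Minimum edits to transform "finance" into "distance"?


Word 1: "finance" (length 7)
Word 2: "distance" (length 8)
One optimal edit sequence (insert/delete/substitute each cost 1):
  1. substitute 'f' -> 'd'  (+1)
  2. keep 'i'
  3. insert 's'  (+1)
  4. substitute 'n' -> 't'  (+1)
  5. keep 'a'
  6. keep 'n'
  7. keep 'c'
  8. keep 'e'
Total edit operations: 3
Edit distance = 3


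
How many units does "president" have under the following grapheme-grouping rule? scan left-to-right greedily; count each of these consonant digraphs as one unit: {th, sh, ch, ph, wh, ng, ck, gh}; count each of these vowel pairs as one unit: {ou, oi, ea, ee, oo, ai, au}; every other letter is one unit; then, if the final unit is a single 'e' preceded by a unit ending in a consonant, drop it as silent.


Word: "president" (9 letters)
Left-to-right scan:
  1. 'p' (letter)
  2. 'r' (letter)
  3. 'e' (letter)
  4. 's' (letter)
  5. 'i' (letter)
  6. 'd' (letter)
  7. 'e' (letter)
  8. 'n' (letter)
  9. 't' (letter)
Units from scan: 9
Sound units = 9 units


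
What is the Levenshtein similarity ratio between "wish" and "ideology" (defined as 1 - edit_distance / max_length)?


Word 1: "wish" (length 4)
Word 2: "ideology" (length 8)
One optimal edit sequence:
  1. insert 'i'  (+1)
  2. insert 'd'  (+1)
  3. insert 'e'  (+1)
  4. insert 'o'  (+1)
  5. substitute 'w' -> 'l'  (+1)
  6. substitute 'i' -> 'o'  (+1)
  7. substitute 's' -> 'g'  (+1)
  8. substitute 'h' -> 'y'  (+1)
Edit distance = 8
Max length = max(4, 8) = 8
Similarity = 1 - 8/8
= 0.0000


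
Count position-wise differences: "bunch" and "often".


Comparing character by character (same length = 5):
  Pos 0: 'b' vs 'o' !=
  Pos 1: 'u' vs 'f' !=
  Pos 2: 'n' vs 't' !=
  Pos 3: 'c' vs 'e' !=
  Pos 4: 'h' vs 'n' !=
Hamming distance = 5


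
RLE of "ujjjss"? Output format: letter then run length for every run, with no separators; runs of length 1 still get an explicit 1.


String: "ujjjss"
Scanning for consecutive runs:
  'u' x 1
  'j' x 3
  's' x 2
RLE = "u1j3s2"


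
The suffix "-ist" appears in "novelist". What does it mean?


Suffix: -ist
Example: novelist (novel + -ist)
Meaning = one who practices


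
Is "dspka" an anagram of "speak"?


Word 1: "speak" → sorted: aekps
Word 2: "dspka" → sorted: adkps
Same letters? aekps != adkps
Anagram = No


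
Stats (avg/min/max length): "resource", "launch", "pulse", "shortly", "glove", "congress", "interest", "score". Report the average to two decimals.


Lengths: "resource"=8, "launch"=6, "pulse"=5, "shortly"=7, "glove"=5, "congress"=8, "interest"=8, "score"=5
Sum = 52, Count = 8
Average = 52/8 = 6.50
= avg=6.50, min=5, max=8


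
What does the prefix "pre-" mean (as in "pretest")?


Prefix: pre-
Example: pretest = pre- + test
Meaning = before


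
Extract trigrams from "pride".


Word: "pride" (length 5)
Number of trigrams = 5 - 3 + 1 = 3
  Position 0: "pri"
  Position 1: "rid"
  Position 2: "ide"
Trigrams = "pri", "rid", "ide"


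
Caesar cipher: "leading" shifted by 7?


Word: "leading"
Shift: 7
Each letter → (letter + shift) mod 26:
  'l' (11) + 7 = 18 → 's'
  'e' (4) + 7 = 11 → 'l'
  'a' (0) + 7 = 7 → 'h'
  'd' (3) + 7 = 10 → 'k'
  'i' (8) + 7 = 15 → 'p'
  'n' (13) + 7 = 20 → 'u'
  'g' (6) + 7 = 13 → 'n'
Result = "slhkpun"


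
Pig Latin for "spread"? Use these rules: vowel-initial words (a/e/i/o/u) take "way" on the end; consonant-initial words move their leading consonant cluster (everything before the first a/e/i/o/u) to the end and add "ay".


Word: "spread"
Starts with consonant(s) → move to end, add 'ay'
Consonant cluster: "spr"
Pig Latin = "eadspray"


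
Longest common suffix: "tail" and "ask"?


Word 1: "tail"
Word 2: "ask"
Comparing from end:
  Pos -1: 'l' != 'k' (stop)
LCS = "" (length 0)


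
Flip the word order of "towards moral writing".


Original: "towards moral writing"
Words (1..n): towards | moral | writing
Reversed (n..1): writing | moral | towards
Result = "writing moral towards"


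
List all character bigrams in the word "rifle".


Word: "rifle" (length 5)
Number of bigrams = 5 - 2 + 1 = 4
  Position 0: "ri"
  Position 1: "if"
  Position 2: "fl"
  Position 3: "le"
Bigrams = "ri", "if", "fl", "le"


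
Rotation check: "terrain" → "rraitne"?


Word: "terrain", Candidate: "rraitne"
Method: check if candidate is substring of word+word
"terrainterrain" contains "rraitne"? No
Is rotation = No


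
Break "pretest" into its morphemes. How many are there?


Word: "pretest"
Morphemes: pre- + test
Each morpheme carries meaning
= 2 morphemes


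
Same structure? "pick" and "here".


Pattern of "pick": [0, 1, 2, 3]
Pattern of "here": [0, 1, 2, 1]
Patterns do not match
Same pattern = No


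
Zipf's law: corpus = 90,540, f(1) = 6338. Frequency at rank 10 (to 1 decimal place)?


Zipf's law: f(r) = f(1) / r
f(1) = 6338
f(10) = 6338 / 10
= 633.8 occurrences


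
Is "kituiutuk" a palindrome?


Word: "kituiutuk"
Reversed: "kutuiutik"
Forward == Backward? kituiutuk != kutuiutik
Palindrome = No


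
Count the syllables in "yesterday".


Word: "yesterday"
Syllable breakdown: yes-ter-day
Counting: 3 parts
= 3 syllables


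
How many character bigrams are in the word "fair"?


Word: "fair" (length 4)
Number of 2-grams = length - 2 + 1 = 4 - 2 + 1
= 3


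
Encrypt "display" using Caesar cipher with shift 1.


Word: "display"
Shift: 1
Each letter → (letter + shift) mod 26:
  'd' (3) + 1 = 4 → 'e'
  'i' (8) + 1 = 9 → 'j'
  's' (18) + 1 = 19 → 't'
  'p' (15) + 1 = 16 → 'q'
  'l' (11) + 1 = 12 → 'm'
  'a' (0) + 1 = 1 → 'b'
  'y' (24) + 1 = 25 → 'z'
Result = "ejtqmbz"


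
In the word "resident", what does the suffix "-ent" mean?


Suffix: -ent
Example: resident (reside + -ent, with a spelling change)
Meaning = one who / that which


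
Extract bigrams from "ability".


Word: "ability" (length 7)
Number of bigrams = 7 - 2 + 1 = 6
  Position 0: "ab"
  Position 1: "bi"
  Position 2: "il"
  Position 3: "li"
  Position 4: "it"
  Position 5: "ty"
Bigrams = "ab", "bi", "il", "li", "it", "ty"


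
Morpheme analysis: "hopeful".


Word: "hopeful"
Morphemes: hope + -ful
Each morpheme carries meaning
= 2 morphemes


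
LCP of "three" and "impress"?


Word 1: "three"
Word 2: "impress"
Comparing from start:
  Pos 0: 't' != 'i' (stop)
LCP = "" (length 0)


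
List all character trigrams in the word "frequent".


Word: "frequent" (length 8)
Number of trigrams = 8 - 3 + 1 = 6
  Position 0: "fre"
  Position 1: "req"
  Position 2: "equ"
  Position 3: "que"
  Position 4: "uen"
  Position 5: "ent"
Trigrams = "fre", "req", "equ", "que", "uen", "ent"


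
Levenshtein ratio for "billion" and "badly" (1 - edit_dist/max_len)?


Word 1: "billion" (length 7)
Word 2: "badly" (length 5)
One optimal edit sequence:
  1. keep 'b'
  2. substitute 'i' -> 'a'  (+1)
  3. substitute 'l' -> 'd'  (+1)
  4. keep 'l'
  5. delete 'i'  (+1)
  6. delete 'o'  (+1)
  7. substitute 'n' -> 'y'  (+1)
Edit distance = 5
Max length = max(7, 5) = 7
Similarity = 1 - 5/7
= 0.2857


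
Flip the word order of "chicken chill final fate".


Original: "chicken chill final fate"
Words (1..n): chicken | chill | final | fate
Reversed (n..1): fate | final | chill | chicken
Result = "fate final chill chicken"


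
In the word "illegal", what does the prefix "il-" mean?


Prefix: il-
Example: illegal (il- + legal)
Meaning = not


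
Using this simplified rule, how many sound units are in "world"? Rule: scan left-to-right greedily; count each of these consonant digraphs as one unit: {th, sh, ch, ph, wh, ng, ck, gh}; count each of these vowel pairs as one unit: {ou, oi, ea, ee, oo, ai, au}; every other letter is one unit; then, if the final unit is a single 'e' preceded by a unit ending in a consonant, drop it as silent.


Word: "world" (5 letters)
Left-to-right scan:
  [1] 'w' (letter)
  [2] 'o' (letter)
  [3] 'r' (letter)
  [4] 'l' (letter)
  [5] 'd' (letter)
Units from scan: 5
Sound units = 5 units


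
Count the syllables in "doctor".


Word: "doctor"
Syllable breakdown: doc | tor
Counting: 2 parts
= 2 syllables


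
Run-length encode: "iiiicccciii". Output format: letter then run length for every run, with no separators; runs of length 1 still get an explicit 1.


String: "iiiicccciii"
Scanning for consecutive runs:
  'i' x 4
  'c' x 4
  'i' x 3
RLE = "i4c4i3"


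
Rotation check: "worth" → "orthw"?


Word: "worth", Candidate: "orthw"
Method: check if candidate is substring of word+word
"worthworth" contains "orthw"? Yes
Is rotation = Yes


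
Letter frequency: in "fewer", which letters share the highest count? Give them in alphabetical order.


Word: "fewer"
Letter counts:
  'e': 2
  'f': 1
  'r': 1
  'w': 1
Maximum count = 2
Most frequent = 'e' (2 times each)


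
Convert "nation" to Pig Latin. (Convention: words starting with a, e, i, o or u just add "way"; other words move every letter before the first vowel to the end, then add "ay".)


Word: "nation"
Starts with consonant(s) → move to end, add 'ay'
Consonant cluster: "n"
Pig Latin = "ationnay"


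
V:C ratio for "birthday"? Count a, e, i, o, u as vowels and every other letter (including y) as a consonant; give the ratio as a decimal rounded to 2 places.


Word: "birthday"
Vowels (a,e,i,o,u): 2
Consonants: 6
Ratio = 2/6
= 0.33


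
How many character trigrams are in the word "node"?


Word: "node" (length 4)
Number of 3-grams = length - 3 + 1 = 4 - 3 + 1
= 2


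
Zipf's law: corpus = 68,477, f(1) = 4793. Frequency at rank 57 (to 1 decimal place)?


Zipf's law: f(r) = f(1) / r
f(1) = 4793
f(57) = 4793 / 57
= 84.1 occurrences


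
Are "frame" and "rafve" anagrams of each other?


Word 1: "frame" → sorted: aefmr
Word 2: "rafve" → sorted: aefrv
Same letters? aefmr != aefrv
Anagram = No


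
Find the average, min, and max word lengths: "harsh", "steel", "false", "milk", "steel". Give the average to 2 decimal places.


Lengths: "harsh"=5, "steel"=5, "false"=5, "milk"=4, "steel"=5
Sum = 24, Count = 5
Average = 24/5 = 4.80
= avg=4.80, min=4, max=5


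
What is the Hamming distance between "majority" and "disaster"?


Comparing character by character (same length = 8):
  Pos 0: 'm' vs 'd' !=
  Pos 1: 'a' vs 'i' !=
  Pos 2: 'j' vs 's' !=
  Pos 3: 'o' vs 'a' !=
  Pos 4: 'r' vs 's' !=
  Pos 5: 'i' vs 't' !=
  Pos 6: 't' vs 'e' !=
  Pos 7: 'y' vs 'r' !=
Hamming distance = 8


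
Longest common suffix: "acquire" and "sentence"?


Word 1: "acquire"
Word 2: "sentence"
Comparing from end:
  Pos -1: 'e' == 'e'
  Pos -2: 'r' != 'c' (stop)
LCS = "e" (length 1)


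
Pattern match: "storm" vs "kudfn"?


Pattern of "storm": [0, 1, 2, 3, 4]
Pattern of "kudfn": [0, 1, 2, 3, 4]
Patterns match
Same pattern = Yes


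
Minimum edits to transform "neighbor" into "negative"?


Word 1: "neighbor" (length 8)
Word 2: "negative" (length 8)
One optimal edit sequence (insert/delete/substitute each cost 1):
  1. keep 'n'
  2. keep 'e'
  3. substitute 'i' -> 'g'  (+1)
  4. substitute 'g' -> 'a'  (+1)
  5. substitute 'h' -> 't'  (+1)
  6. substitute 'b' -> 'i'  (+1)
  7. substitute 'o' -> 'v'  (+1)
  8. substitute 'r' -> 'e'  (+1)
Total edit operations: 6
Edit distance = 6


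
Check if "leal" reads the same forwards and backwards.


Word: "leal"
Reversed: "lael"
Forward == Backward? leal != lael
Palindrome = No


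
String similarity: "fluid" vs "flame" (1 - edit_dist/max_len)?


Word 1: "fluid" (length 5)
Word 2: "flame" (length 5)
One optimal edit sequence:
  1. keep 'f'
  2. keep 'l'
  3. substitute 'u' -> 'a'  (+1)
  4. substitute 'i' -> 'm'  (+1)
  5. substitute 'd' -> 'e'  (+1)
Edit distance = 3
Max length = max(5, 5) = 5
Similarity = 1 - 3/5
= 0.4000


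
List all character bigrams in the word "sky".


Word: "sky" (length 3)
Number of bigrams = 3 - 2 + 1 = 2
  Position 0: "sk"
  Position 1: "ky"
Bigrams = "sk", "ky"


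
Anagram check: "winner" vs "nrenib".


Word 1: "winner" → sorted: einnrw
Word 2: "nrenib" → sorted: beinnr
Same letters? einnrw != beinnr
Anagram = No


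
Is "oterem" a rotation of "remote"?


Word: "remote", Candidate: "oterem"
Method: check if candidate is substring of word+word
"remoteremote" contains "oterem"? Yes
Is rotation = Yes


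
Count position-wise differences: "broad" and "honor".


Comparing character by character (same length = 5):
  Pos 0: 'b' vs 'h' !=
  Pos 1: 'r' vs 'o' !=
  Pos 2: 'o' vs 'n' !=
  Pos 3: 'a' vs 'o' !=
  Pos 4: 'd' vs 'r' !=
Hamming distance = 5


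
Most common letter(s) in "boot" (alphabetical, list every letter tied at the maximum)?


Word: "boot"
Letter counts:
  'b': 1
  'o': 2
  't': 1
Maximum count = 2
Most frequent = 'o' (2 times each)


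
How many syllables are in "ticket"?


Word: "ticket"
Syllable breakdown: tick-et
Counting: 2 parts
= 2 syllables


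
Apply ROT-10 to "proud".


Word: "proud"
Shift: 10
Each letter → (letter + shift) mod 26:
  'p' (15) + 10 = 25 → 'z'
  'r' (17) + 10 = 1 → 'b'
  'o' (14) + 10 = 24 → 'y'
  'u' (20) + 10 = 4 → 'e'
  'd' (3) + 10 = 13 → 'n'
Result = "zbyen"


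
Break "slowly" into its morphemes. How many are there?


Word: "slowly"
Morphemes: slow | -ly
Each morpheme carries meaning
= 2 morphemes


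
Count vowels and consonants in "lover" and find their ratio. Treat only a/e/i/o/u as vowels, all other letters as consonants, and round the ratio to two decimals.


Word: "lover"
Vowels (a,e,i,o,u): 2
Consonants: 3
Ratio = 2/3
= 0.67


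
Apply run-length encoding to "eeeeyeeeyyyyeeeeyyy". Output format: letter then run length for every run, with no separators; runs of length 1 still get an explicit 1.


String: "eeeeyeeeyyyyeeeeyyy"
Scanning for consecutive runs:
  'e' x 4
  'y' x 1
  'e' x 3
  'y' x 4
  'e' x 4
  'y' x 3
RLE = "e4y1e3y4e4y3"


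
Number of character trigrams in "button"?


Word: "button" (length 6)
Number of 3-grams = length - 3 + 1 = 6 - 3 + 1
= 4


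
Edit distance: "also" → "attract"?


Word 1: "also" (length 4)
Word 2: "attract" (length 7)
One optimal edit sequence (insert/delete/substitute each cost 1):
  1. keep 'a'
  2. insert 't'  (+1)
  3. insert 't'  (+1)
  4. insert 'r'  (+1)
  5. substitute 'l' -> 'a'  (+1)
  6. substitute 's' -> 'c'  (+1)
  7. substitute 'o' -> 't'  (+1)
Total edit operations: 6
Edit distance = 6


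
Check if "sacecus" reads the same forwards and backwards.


Word: "sacecus"
Reversed: "sucecas"
Forward == Backward? sacecus != sucecas
Palindrome = No


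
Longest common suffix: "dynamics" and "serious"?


Word 1: "dynamics"
Word 2: "serious"
Comparing from end:
  Pos -1: 's' == 's'
  Pos -2: 'c' != 'u' (stop)
LCS = "s" (length 1)


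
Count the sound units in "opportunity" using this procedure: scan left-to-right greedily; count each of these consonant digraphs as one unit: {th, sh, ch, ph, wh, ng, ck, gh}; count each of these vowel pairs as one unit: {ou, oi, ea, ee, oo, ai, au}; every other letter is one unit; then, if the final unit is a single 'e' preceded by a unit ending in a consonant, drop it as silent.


Word: "opportunity" (11 letters)
Left-to-right scan:
  [1] 'o' (letter)
  [2] 'p' (letter)
  [3] 'p' (letter)
  [4] 'o' (letter)
  [5] 'r' (letter)
  [6] 't' (letter)
  [7] 'u' (letter)
  [8] 'n' (letter)
  [9] 'i' (letter)
  [10] 't' (letter)
  [11] 'y' (letter)
Units from scan: 11
Sound units = 11 units


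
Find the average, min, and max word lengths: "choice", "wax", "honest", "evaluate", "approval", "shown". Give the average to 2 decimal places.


Lengths: "choice"=6, "wax"=3, "honest"=6, "evaluate"=8, "approval"=8, "shown"=5
Sum = 36, Count = 6
Average = 36/6 = 6.00
= avg=6.00, min=3, max=8


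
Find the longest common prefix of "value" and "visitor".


Word 1: "value"
Word 2: "visitor"
Comparing from start:
  Pos 0: 'v' == 'v'
  Pos 1: 'a' != 'i' (stop)
LCP = "v" (length 1)


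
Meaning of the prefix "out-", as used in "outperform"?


Prefix: out-
Example: outperform (out- + perform)
Meaning = surpass


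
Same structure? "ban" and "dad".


Pattern of "ban": [0, 1, 2]
Pattern of "dad": [0, 1, 0]
Patterns do not match
Same pattern = No


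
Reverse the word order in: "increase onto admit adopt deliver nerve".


Original: "increase onto admit adopt deliver nerve"
Words (1..n): increase | onto | admit | adopt | deliver | nerve
Reversed (n..1): nerve | deliver | adopt | admit | onto | increase
Result = "nerve deliver adopt admit onto increase"


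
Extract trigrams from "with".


Word: "with" (length 4)
Number of trigrams = 4 - 3 + 1 = 2
  Position 0: "wit"
  Position 1: "ith"
Trigrams = "wit", "ith"


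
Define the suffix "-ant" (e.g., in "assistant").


Suffix: -ant
Example: assistant = assist + -ant
Meaning = one who / that which


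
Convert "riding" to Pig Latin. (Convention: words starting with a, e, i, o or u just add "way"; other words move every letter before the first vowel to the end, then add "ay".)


Word: "riding"
Starts with consonant(s) → move to end, add 'ay'
Consonant cluster: "r"
Pig Latin = "idingray"


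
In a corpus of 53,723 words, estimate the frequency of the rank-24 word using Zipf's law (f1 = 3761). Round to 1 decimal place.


Zipf's law: f(r) = f(1) / r
f(1) = 3761
f(24) = 3761 / 24
= 156.7 occurrences


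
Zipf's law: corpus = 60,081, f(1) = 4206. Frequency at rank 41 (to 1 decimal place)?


Zipf's law: f(r) = f(1) / r
f(1) = 4206
f(41) = 4206 / 41
= 102.6 occurrences


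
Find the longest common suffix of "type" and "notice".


Word 1: "type"
Word 2: "notice"
Comparing from end:
  Pos -1: 'e' == 'e'
  Pos -2: 'p' != 'c' (stop)
LCS = "e" (length 1)


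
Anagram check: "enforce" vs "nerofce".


Word 1: "enforce" → sorted: ceefnor
Word 2: "nerofce" → sorted: ceefnor
Same letters? ceefnor == ceefnor
Anagram = Yes


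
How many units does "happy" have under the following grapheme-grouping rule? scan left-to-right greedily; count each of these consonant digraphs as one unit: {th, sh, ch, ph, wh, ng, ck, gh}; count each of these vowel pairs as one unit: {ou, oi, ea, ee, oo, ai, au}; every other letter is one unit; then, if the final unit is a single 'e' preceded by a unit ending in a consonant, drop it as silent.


Word: "happy" (5 letters)
Left-to-right scan:
  [1] 'h' (letter)
  [2] 'a' (letter)
  [3] 'p' (letter)
  [4] 'p' (letter)
  [5] 'y' (letter)
Units from scan: 5
Sound units = 5 units


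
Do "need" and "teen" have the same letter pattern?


Pattern of "need": [0, 1, 1, 2]
Pattern of "teen": [0, 1, 1, 2]
Patterns match
Same pattern = Yes


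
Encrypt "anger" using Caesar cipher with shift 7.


Word: "anger"
Shift: 7
Each letter → (letter + shift) mod 26:
  'a' (0) + 7 = 7 → 'h'
  'n' (13) + 7 = 20 → 'u'
  'g' (6) + 7 = 13 → 'n'
  'e' (4) + 7 = 11 → 'l'
  'r' (17) + 7 = 24 → 'y'
Result = "hunly"


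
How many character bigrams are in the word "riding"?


Word: "riding" (length 6)
Number of 2-grams = length - 2 + 1 = 6 - 2 + 1
= 5


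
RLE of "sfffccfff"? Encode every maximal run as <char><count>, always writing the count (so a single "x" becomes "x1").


String: "sfffccfff"
Scanning for consecutive runs:
  's' x 1
  'f' x 3
  'c' x 2
  'f' x 3
RLE = "s1f3c2f3"


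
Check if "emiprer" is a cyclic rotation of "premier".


Word: "premier", Candidate: "emiprer"
Method: check if candidate is substring of word+word
"premierpremier" contains "emiprer"? No
Is rotation = No


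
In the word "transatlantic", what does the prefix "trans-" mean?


Prefix: trans-
Example: transatlantic = trans- + atlantic
Meaning = across


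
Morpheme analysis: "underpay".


Word: "underpay"
Morphemes: under- | pay
Each morpheme carries meaning
= 2 morphemes


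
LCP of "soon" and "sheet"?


Word 1: "soon"
Word 2: "sheet"
Comparing from start:
  Pos 0: 's' == 's'
  Pos 1: 'o' != 'h' (stop)
LCP = "s" (length 1)


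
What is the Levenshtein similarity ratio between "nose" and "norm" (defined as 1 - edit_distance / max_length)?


Word 1: "nose" (length 4)
Word 2: "norm" (length 4)
One optimal edit sequence:
  1. keep 'n'
  2. keep 'o'
  3. substitute 's' -> 'r'  (+1)
  4. substitute 'e' -> 'm'  (+1)
Edit distance = 2
Max length = max(4, 4) = 4
Similarity = 1 - 2/4
= 0.5000
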